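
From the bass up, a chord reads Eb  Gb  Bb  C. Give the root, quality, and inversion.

C half-diminished seventh, first inversion

Reducing to letter names: Eb, Gb, Bb, C. These stack in thirds as C–Eb–Gb–Bb — a C half-diminished seventh chord.
The lowest note is Eb, the third of the chord, so this is first inversion (figured bass 6/5).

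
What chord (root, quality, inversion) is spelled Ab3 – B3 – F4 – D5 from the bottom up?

B diminished seventh, third inversion

The pitch classes Ab, B, F, D arrange in thirds as B–D–F–Ab: a B diminished seventh chord.
Ab is the seventh of B diminished seventh; seventh in the bass means third inversion (figured bass 4/2).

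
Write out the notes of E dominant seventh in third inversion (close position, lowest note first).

Spelling E dominant seventh: E–G#–B–D. In third inversion the seventh is bass, giving D, E, G#, B from the bottom.

D, E, G#, B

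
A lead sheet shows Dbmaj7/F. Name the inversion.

first inversion

Dbmaj7/F means Db major seventh with F in the bass. F is the third of Db major seventh (Db–F–Ab–C), so this is first inversion.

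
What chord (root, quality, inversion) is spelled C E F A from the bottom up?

The pitch classes C, E, F, A arrange in thirds as F–A–C–E: an F major seventh chord.
With the fifth (C) in the bass, the chord is in second inversion (figured bass 4/3).

F major seventh, second inversion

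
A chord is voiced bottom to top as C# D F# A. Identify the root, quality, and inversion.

D major seventh, third inversion

Reducing to letter names: C#, D, F#, A. These stack in thirds as D–F#–A–C# — a D major seventh chord.
The lowest note is C#, the seventh of the chord, so this is third inversion (figured bass 4/2).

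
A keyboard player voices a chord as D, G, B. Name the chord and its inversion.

G major, second inversion

The distinct note names are D, G, B. Stacked in thirds they read G–B–D, which is a major triad on G.
With the fifth (D) in the bass, the chord is in second inversion (figured bass 6/4).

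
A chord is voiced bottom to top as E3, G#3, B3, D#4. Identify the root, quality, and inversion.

Reducing to letter names: E, G#, B, D#. These stack in thirds as E–G#–B–D# — an E major seventh chord.
With the root (E) in the bass, the chord is in root position (figured bass 7).

E major seventh, root position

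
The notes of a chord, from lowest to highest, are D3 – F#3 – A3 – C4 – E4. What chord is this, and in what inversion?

D dominant ninth, root position

The pitch classes D, F#, A, C, E arrange in thirds as D–F#–A–C–E: a D dominant ninth chord.
The lowest note is D, the root of the chord, so this is root position.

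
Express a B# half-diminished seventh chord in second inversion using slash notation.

Second inversion of B# half-diminished seventh has the fifth (F#) in the bass. As a slash chord: B#ø7/F#.

B#ø7/F#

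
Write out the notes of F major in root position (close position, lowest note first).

F, A, C

F major is F–A–C. Root position puts the root (F) in the bass, with the remaining tones above: F, A, C.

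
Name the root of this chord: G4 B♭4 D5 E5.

E

G, Bb, D, E are the tones of an E half-diminished seventh chord (E–G–Bb–D), making E the root.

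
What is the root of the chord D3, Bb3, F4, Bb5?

The distinct letter names are D, Bb, F. Arranged as a stack of thirds they read Bb–D–F, so Bb is the root (a Bb major triad).

Bb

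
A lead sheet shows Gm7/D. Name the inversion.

second inversion

Gm7/D means G minor seventh with D in the bass. D is the fifth of G minor seventh (G–Bb–D–F), so this is second inversion.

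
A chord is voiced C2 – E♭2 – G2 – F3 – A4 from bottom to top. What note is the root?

F

Reordering C, Eb, G, F, A into stacked thirds gives F–A–C–Eb–G; the bottom of that stack, F, is the root.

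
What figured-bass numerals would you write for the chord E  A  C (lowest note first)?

The notes E, A, C stack in thirds as A–C–E — an A minor triad. The bass E is the fifth, so this is second inversion: figured 6/4.

6/4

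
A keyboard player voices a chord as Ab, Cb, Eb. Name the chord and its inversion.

Ab minor, root position

Reducing to letter names: Ab, Cb, Eb. These stack in thirds as Ab–Cb–Eb — an Ab minor triad.
With the root (Ab) in the bass, the chord is in root position (figured bass 5/3).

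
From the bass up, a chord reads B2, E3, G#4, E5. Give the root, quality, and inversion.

The distinct note names are B, E, G#. Stacked in thirds they read E–G#–B, which is a major triad on E.
B is the fifth of E major; fifth in the bass means second inversion (figured bass 6/4).

E major, second inversion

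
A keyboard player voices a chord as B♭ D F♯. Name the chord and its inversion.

Bb augmented, root position

Reducing to letter names: Bb, D, F#. These stack in thirds as Bb–D–F# — a Bb augmented triad.
The lowest note is Bb, the root of the chord, so this is root position (figured bass 5/3).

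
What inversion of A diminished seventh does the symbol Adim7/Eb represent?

Adim7/Eb means A diminished seventh with Eb in the bass. Eb is the fifth of A diminished seventh (A–C–Eb–Gb), so this is second inversion.

second inversion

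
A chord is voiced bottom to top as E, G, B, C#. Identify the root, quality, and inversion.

C# half-diminished seventh, first inversion

Reducing to letter names: E, G, B, C#. These stack in thirds as C#–E–G–B — a C# half-diminished seventh chord.
E is the third of C# half-diminished seventh; third in the bass means first inversion (figured bass 6/5).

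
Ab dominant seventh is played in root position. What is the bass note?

Ab

In root position the root is lowest. For Ab dominant seventh (Ab–C–Eb–Gb) that is Ab.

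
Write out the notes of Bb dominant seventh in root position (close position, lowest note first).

Bb, D, F, Ab

Bb dominant seventh is Bb–D–F–Ab. Root position puts the root (Bb) in the bass, with the remaining tones above: Bb, D, F, Ab.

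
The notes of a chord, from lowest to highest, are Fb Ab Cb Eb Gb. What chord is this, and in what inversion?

Reducing to letter names: Fb, Ab, Cb, Eb, Gb. These stack in thirds as Fb–Ab–Cb–Eb–Gb — an Fb major ninth chord.
Fb is the root of Fb major ninth; root in the bass means root position.

Fb major ninth, root position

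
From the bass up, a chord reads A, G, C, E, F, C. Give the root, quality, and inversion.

Reducing to letter names: A, G, C, E, F. These stack in thirds as F–A–C–E–G — an F major ninth chord.
A is the third of F major ninth; third in the bass means first inversion.

F major ninth, first inversion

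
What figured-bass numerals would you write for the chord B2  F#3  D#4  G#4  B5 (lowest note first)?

The notes B, F#, D#, G# stack in thirds as G#–B–D#–F# — a G# minor seventh chord. The bass B is the third, so this is first inversion: figured 6/5.

6/5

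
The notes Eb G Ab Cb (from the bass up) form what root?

Reordering Eb, G, Ab, Cb into stacked thirds gives Ab–Cb–Eb–G; the bottom of that stack, Ab, is the root.

Ab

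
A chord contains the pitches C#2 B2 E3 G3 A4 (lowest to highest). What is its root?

A

The distinct letter names are C#, B, E, G, A. Arranged as a stack of thirds they read A–C#–E–G–B, so A is the root (an A dominant ninth chord).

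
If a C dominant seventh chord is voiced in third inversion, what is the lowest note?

Bb

C dominant seventh is C–E–G–Bb. Third inversion places the seventh in the bass: Bb.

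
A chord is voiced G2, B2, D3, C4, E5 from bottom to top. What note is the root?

C

The distinct letter names are G, B, D, C, E. Arranged as a stack of thirds they read C–E–G–B–D, so C is the root (a C major ninth chord).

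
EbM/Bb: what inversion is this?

second inversion

EbM/Bb means Eb major with Bb in the bass. Bb is the fifth of Eb major (Eb–G–Bb), so this is second inversion.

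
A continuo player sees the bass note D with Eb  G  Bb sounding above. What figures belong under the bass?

4/2

The notes D, Eb, G, Bb stack in thirds as Eb–G–Bb–D — an Eb major seventh chord. The bass D is the seventh, so this is third inversion: figured 4/2.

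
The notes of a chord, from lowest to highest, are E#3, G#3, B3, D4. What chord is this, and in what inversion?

Reducing to letter names: E#, G#, B, D. These stack in thirds as E#–G#–B–D — an E# diminished seventh chord.
The lowest note is E#, the root of the chord, so this is root position (figured bass 7).

E# diminished seventh, root position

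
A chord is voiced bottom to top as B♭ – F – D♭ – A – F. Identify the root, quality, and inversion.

Reducing to letter names: Bb, F, Db, A. These stack in thirds as Bb–Db–F–A — a Bb minor-major seventh chord.
The lowest note is Bb, the root of the chord, so this is root position (figured bass 7).

Bb minor-major seventh, root position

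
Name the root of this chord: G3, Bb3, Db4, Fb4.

G

Reordering G, Bb, Db, Fb into stacked thirds gives G–Bb–Db–Fb; the bottom of that stack, G, is the root.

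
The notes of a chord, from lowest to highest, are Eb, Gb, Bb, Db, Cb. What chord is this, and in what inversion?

The distinct note names are Eb, Gb, Bb, Db, Cb. Stacked in thirds they read Cb–Eb–Gb–Bb–Db, which is a major ninth chord on Cb.
Eb is the third of Cb major ninth; third in the bass means first inversion.

Cb major ninth, first inversion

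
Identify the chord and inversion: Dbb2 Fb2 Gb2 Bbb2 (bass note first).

Gb half-diminished seventh, second inversion

Reducing to letter names: Dbb, Fb, Gb, Bbb. These stack in thirds as Gb–Bbb–Dbb–Fb — a Gb half-diminished seventh chord.
Dbb is the fifth of Gb half-diminished seventh; fifth in the bass means second inversion (figured bass 4/3).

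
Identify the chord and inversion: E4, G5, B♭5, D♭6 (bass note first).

The distinct note names are E, G, Bb, Db. Stacked in thirds they read E–G–Bb–Db, which is a diminished seventh chord on E.
With the root (E) in the bass, the chord is in root position (figured bass 7).

E diminished seventh, root position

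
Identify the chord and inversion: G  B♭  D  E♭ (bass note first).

Eb major seventh, first inversion

The pitch classes G, Bb, D, Eb arrange in thirds as Eb–G–Bb–D: an Eb major seventh chord.
The lowest note is G, the third of the chord, so this is first inversion (figured bass 6/5).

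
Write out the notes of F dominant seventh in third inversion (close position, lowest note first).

F dominant seventh is F–A–C–Eb. Third inversion puts the seventh (Eb) in the bass, with the remaining tones above: Eb, F, A, C.

Eb, F, A, C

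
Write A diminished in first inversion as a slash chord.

Adim/C

First inversion of A diminished has the third (C) in the bass. As a slash chord: Adim/C.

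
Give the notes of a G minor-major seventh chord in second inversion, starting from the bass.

G minor-major seventh is G–Bb–D–F#. Second inversion puts the fifth (D) in the bass, with the remaining tones above: D, F#, G, Bb.

D, F#, G, Bb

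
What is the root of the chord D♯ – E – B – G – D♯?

E

Reordering D#, E, B, G into stacked thirds gives E–G–B–D#; the bottom of that stack, E, is the root.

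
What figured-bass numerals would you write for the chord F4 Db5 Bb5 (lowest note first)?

6/4

The notes F, Db, Bb stack in thirds as Bb–Db–F — a Bb minor triad. The bass F is the fifth, so this is second inversion: figured 6/4.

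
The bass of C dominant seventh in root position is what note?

C

In root position the root is lowest. For C dominant seventh (C–E–G–Bb) that is C.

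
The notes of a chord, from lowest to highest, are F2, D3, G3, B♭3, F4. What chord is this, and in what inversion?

The pitch classes F, D, G, Bb arrange in thirds as G–Bb–D–F: a G minor seventh chord.
With the seventh (F) in the bass, the chord is in third inversion (figured bass 4/2).

G minor seventh, third inversion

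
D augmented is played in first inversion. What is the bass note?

The third of D augmented (D–F#–A#) is F#; that is the bass in first inversion.

F#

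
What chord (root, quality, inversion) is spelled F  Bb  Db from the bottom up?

Bb minor, second inversion

The pitch classes F, Bb, Db arrange in thirds as Bb–Db–F: a Bb minor triad.
The lowest note is F, the fifth of the chord, so this is second inversion (figured bass 6/4).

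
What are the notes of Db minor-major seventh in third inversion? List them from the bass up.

C, Db, Fb, Ab

Db minor-major seventh is Db–Fb–Ab–C. Third inversion puts the seventh (C) in the bass, with the remaining tones above: C, Db, Fb, Ab.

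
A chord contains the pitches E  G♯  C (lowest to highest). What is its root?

Reordering E, G#, C into stacked thirds gives C–E–G#; the bottom of that stack, C, is the root.

C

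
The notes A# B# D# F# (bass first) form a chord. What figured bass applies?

4/2

The notes A#, B#, D#, F# stack in thirds as B#–D#–F#–A# — a B# half-diminished seventh chord. The bass A# is the seventh, so this is third inversion: figured 4/2.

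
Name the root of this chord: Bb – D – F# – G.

G

Reordering Bb, D, F#, G into stacked thirds gives G–Bb–D–F#; the bottom of that stack, G, is the root.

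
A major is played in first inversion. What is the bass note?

C#

A major is A–C#–E. First inversion places the third in the bass: C#.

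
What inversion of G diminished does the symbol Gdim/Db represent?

Gdim/Db means G diminished with Db in the bass. Db is the fifth of G diminished (G–Bb–Db), so this is second inversion.

second inversion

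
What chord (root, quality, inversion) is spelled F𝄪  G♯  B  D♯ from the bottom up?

The distinct note names are F##, G#, B, D#. Stacked in thirds they read G#–B–D#–F##, which is a minor-major seventh chord on G#.
F## is the seventh of G# minor-major seventh; seventh in the bass means third inversion (figured bass 4/2).

G# minor-major seventh, third inversion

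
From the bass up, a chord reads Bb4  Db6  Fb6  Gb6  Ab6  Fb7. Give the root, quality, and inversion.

The pitch classes Bb, Db, Fb, Gb, Ab arrange in thirds as Gb–Bb–Db–Fb–Ab: a Gb dominant ninth chord.
Bb is the third of Gb dominant ninth; third in the bass means first inversion.

Gb dominant ninth, first inversion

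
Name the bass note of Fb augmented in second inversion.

Fb augmented is Fb–Ab–C. Second inversion places the fifth in the bass: C.

C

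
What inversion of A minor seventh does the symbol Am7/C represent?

first inversion

Am7/C means A minor seventh with C in the bass. C is the third of A minor seventh (A–C–E–G), so this is first inversion.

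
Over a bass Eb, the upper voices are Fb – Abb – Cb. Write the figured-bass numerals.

The notes Eb, Fb, Abb, Cb stack in thirds as Fb–Abb–Cb–Eb — an Fb minor-major seventh chord. The bass Eb is the seventh, so this is third inversion: figured 4/2.

4/2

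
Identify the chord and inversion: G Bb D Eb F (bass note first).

Reducing to letter names: G, Bb, D, Eb, F. These stack in thirds as Eb–G–Bb–D–F — an Eb major ninth chord.
With the third (G) in the bass, the chord is in first inversion.

Eb major ninth, first inversion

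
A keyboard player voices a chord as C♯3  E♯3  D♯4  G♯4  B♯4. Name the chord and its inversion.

C# major ninth, root position

Reducing to letter names: C#, E#, D#, G#, B#. These stack in thirds as C#–E#–G#–B#–D# — a C# major ninth chord.
The lowest note is C#, the root of the chord, so this is root position.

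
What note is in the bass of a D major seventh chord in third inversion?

C#

In third inversion the seventh is lowest. For D major seventh (D–F#–A–C#) that is C#.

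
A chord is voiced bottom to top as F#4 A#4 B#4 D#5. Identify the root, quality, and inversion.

B# half-diminished seventh, second inversion

The pitch classes F#, A#, B#, D# arrange in thirds as B#–D#–F#–A#: a B# half-diminished seventh chord.
F# is the fifth of B# half-diminished seventh; fifth in the bass means second inversion (figured bass 4/3).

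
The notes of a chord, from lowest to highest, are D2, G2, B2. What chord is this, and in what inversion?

G major, second inversion

The distinct note names are D, G, B. Stacked in thirds they read G–B–D, which is a major triad on G.
The lowest note is D, the fifth of the chord, so this is second inversion (figured bass 6/4).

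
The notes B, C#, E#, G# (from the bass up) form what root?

Reordering B, C#, E#, G# into stacked thirds gives C#–E#–G#–B; the bottom of that stack, C#, is the root.

C#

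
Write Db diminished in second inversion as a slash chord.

Second inversion of Db diminished has the fifth (Abb) in the bass. As a slash chord: Dbdim/Abb.

Dbdim/Abb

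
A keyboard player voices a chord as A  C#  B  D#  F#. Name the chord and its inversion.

B dominant ninth, third inversion

Reducing to letter names: A, C#, B, D#, F#. These stack in thirds as B–D#–F#–A–C# — a B dominant ninth chord.
The lowest note is A, the seventh of the chord, so this is third inversion.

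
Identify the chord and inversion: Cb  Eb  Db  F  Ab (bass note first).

Db dominant ninth, third inversion

The pitch classes Cb, Eb, Db, F, Ab arrange in thirds as Db–F–Ab–Cb–Eb: a Db dominant ninth chord.
The lowest note is Cb, the seventh of the chord, so this is third inversion.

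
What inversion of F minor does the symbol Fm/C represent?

second inversion

Fm/C means F minor with C in the bass. C is the fifth of F minor (F–Ab–C), so this is second inversion.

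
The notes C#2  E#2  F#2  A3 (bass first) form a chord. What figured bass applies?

4/3

The notes C#, E#, F#, A stack in thirds as F#–A–C#–E# — an F# minor-major seventh chord. The bass C# is the fifth, so this is second inversion: figured 4/3.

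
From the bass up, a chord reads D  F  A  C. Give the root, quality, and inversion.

D minor seventh, root position

The pitch classes D, F, A, C arrange in thirds as D–F–A–C: a D minor seventh chord.
With the root (D) in the bass, the chord is in root position (figured bass 7).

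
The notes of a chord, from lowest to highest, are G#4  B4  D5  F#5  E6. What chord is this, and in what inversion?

The pitch classes G#, B, D, F#, E arrange in thirds as E–G#–B–D–F#: an E dominant ninth chord.
With the third (G#) in the bass, the chord is in first inversion.

E dominant ninth, first inversion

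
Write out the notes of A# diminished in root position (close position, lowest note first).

A#, C#, E

Spelling A# diminished: A#–C#–E. In root position the root is bass, giving A#, C#, E from the bottom.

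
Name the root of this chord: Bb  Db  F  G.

Reordering Bb, Db, F, G into stacked thirds gives G–Bb–Db–F; the bottom of that stack, G, is the root.

G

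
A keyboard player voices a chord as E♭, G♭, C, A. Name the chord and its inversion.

A diminished seventh, second inversion

The distinct note names are Eb, Gb, C, A. Stacked in thirds they read A–C–Eb–Gb, which is a diminished seventh chord on A.
The lowest note is Eb, the fifth of the chord, so this is second inversion (figured bass 4/3).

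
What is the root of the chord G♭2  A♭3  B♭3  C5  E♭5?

Ab

Reordering Gb, Ab, Bb, C, Eb into stacked thirds gives Ab–C–Eb–Gb–Bb; the bottom of that stack, Ab, is the root.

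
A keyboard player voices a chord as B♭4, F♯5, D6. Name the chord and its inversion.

Bb augmented, root position

Reducing to letter names: Bb, F#, D. These stack in thirds as Bb–D–F# — a Bb augmented triad.
With the root (Bb) in the bass, the chord is in root position (figured bass 5/3).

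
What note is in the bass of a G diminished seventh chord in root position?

In root position the root is lowest. For G diminished seventh (G–Bb–Db–Fb) that is G.

G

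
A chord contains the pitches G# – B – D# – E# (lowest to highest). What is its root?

E#

Reordering G#, B, D#, E# into stacked thirds gives E#–G#–B–D#; the bottom of that stack, E#, is the root.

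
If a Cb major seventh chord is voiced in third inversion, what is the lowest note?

Bb

The seventh of Cb major seventh (Cb–Eb–Gb–Bb) is Bb; that is the bass in third inversion.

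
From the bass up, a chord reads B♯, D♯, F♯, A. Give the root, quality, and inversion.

Reducing to letter names: B#, D#, F#, A. These stack in thirds as B#–D#–F#–A — a B# diminished seventh chord.
B# is the root of B# diminished seventh; root in the bass means root position (figured bass 7).

B# diminished seventh, root position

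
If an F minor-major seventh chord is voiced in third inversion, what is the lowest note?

The seventh of F minor-major seventh (F–Ab–C–E) is E; that is the bass in third inversion.

E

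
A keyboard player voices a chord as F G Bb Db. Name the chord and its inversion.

G half-diminished seventh, third inversion

The distinct note names are F, G, Bb, Db. Stacked in thirds they read G–Bb–Db–F, which is a half-diminished seventh chord on G.
F is the seventh of G half-diminished seventh; seventh in the bass means third inversion (figured bass 4/2).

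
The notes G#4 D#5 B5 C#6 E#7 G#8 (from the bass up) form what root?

The distinct letter names are G#, D#, B, C#, E#. Arranged as a stack of thirds they read C#–E#–G#–B–D#, so C# is the root (a C# dominant ninth chord).

C#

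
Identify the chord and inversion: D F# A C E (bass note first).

The distinct note names are D, F#, A, C, E. Stacked in thirds they read D–F#–A–C–E, which is a dominant ninth chord on D.
With the root (D) in the bass, the chord is in root position.

D dominant ninth, root position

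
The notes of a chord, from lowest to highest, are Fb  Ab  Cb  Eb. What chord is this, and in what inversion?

Fb major seventh, root position

Reducing to letter names: Fb, Ab, Cb, Eb. These stack in thirds as Fb–Ab–Cb–Eb — an Fb major seventh chord.
Fb is the root of Fb major seventh; root in the bass means root position (figured bass 7).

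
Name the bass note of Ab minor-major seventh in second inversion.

The fifth of Ab minor-major seventh (Ab–Cb–Eb–G) is Eb; that is the bass in second inversion.

Eb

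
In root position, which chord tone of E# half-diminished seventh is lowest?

E#

In root position the root is lowest. For E# half-diminished seventh (E#–G#–B–D#) that is E#.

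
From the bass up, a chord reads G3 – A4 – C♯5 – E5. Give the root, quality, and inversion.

A dominant seventh, third inversion

Reducing to letter names: G, A, C#, E. These stack in thirds as A–C#–E–G — an A dominant seventh chord.
The lowest note is G, the seventh of the chord, so this is third inversion (figured bass 4/2).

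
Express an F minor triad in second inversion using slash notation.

Second inversion of F minor has the fifth (C) in the bass. As a slash chord: Fm/C.

Fm/C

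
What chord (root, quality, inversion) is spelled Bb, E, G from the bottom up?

Reducing to letter names: Bb, E, G. These stack in thirds as E–G–Bb — an E diminished triad.
With the fifth (Bb) in the bass, the chord is in second inversion (figured bass 6/4).

E diminished, second inversion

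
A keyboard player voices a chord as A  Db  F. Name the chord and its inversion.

Db augmented, second inversion

The distinct note names are A, Db, F. Stacked in thirds they read Db–F–A, which is an augmented triad on Db.
With the fifth (A) in the bass, the chord is in second inversion (figured bass 6/4).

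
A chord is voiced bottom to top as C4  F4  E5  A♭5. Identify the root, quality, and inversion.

Reducing to letter names: C, F, E, Ab. These stack in thirds as F–Ab–C–E — an F minor-major seventh chord.
The lowest note is C, the fifth of the chord, so this is second inversion (figured bass 4/3).

F minor-major seventh, second inversion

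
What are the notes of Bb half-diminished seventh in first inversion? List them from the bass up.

The chord tones are Bb–Db–Fb–Ab. With the third (Db) lowest for first inversion: Db, Fb, Ab, Bb.

Db, Fb, Ab, Bb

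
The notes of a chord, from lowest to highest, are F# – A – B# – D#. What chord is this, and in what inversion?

B# diminished seventh, second inversion

Reducing to letter names: F#, A, B#, D#. These stack in thirds as B#–D#–F#–A — a B# diminished seventh chord.
With the fifth (F#) in the bass, the chord is in second inversion (figured bass 4/3).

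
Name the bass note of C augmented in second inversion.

G#

The fifth of C augmented (C–E–G#) is G#; that is the bass in second inversion.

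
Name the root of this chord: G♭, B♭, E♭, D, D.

Eb

Gb, Bb, Eb, D are the tones of an Eb minor-major seventh chord (Eb–Gb–Bb–D), making Eb the root.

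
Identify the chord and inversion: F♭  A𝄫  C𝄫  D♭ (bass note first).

Db diminished seventh, first inversion

Reducing to letter names: Fb, Abb, Cbb, Db. These stack in thirds as Db–Fb–Abb–Cbb — a Db diminished seventh chord.
With the third (Fb) in the bass, the chord is in first inversion (figured bass 6/5).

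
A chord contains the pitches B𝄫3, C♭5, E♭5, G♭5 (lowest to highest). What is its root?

The distinct letter names are Bbb, Cb, Eb, Gb. Arranged as a stack of thirds they read Cb–Eb–Gb–Bbb, so Cb is the root (a Cb dominant seventh chord).

Cb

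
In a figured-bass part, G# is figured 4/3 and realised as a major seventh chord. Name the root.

C#

The figures 4/3 mean the fifth of the chord is in the bass. If G# is the fifth of a major seventh chord, the root is C# (chord tones C#–E#–G#–B#).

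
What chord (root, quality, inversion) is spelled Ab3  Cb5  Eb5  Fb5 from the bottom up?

Reducing to letter names: Ab, Cb, Eb, Fb. These stack in thirds as Fb–Ab–Cb–Eb — an Fb major seventh chord.
With the third (Ab) in the bass, the chord is in first inversion (figured bass 6/5).

Fb major seventh, first inversion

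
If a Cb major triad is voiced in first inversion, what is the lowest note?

Cb major is Cb–Eb–Gb. First inversion places the third in the bass: Eb.

Eb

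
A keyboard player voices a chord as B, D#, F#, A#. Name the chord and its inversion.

The distinct note names are B, D#, F#, A#. Stacked in thirds they read B–D#–F#–A#, which is a major seventh chord on B.
The lowest note is B, the root of the chord, so this is root position (figured bass 7).

B major seventh, root position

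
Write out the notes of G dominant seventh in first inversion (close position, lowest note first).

The chord tones are G–B–D–F. With the third (B) lowest for first inversion: B, D, F, G.

B, D, F, G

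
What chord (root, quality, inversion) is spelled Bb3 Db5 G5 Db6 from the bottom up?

Reducing to letter names: Bb, Db, G. These stack in thirds as G–Bb–Db — a G diminished triad.
Bb is the third of G diminished; third in the bass means first inversion (figured bass 6).

G diminished, first inversion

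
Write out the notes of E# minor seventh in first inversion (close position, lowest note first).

G#, B#, D#, E#

Spelling E# minor seventh: E#–G#–B#–D#. In first inversion the third is bass, giving G#, B#, D#, E# from the bottom.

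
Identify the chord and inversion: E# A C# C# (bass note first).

The pitch classes E#, A, C# arrange in thirds as A–C#–E#: an A augmented triad.
E# is the fifth of A augmented; fifth in the bass means second inversion (figured bass 6/4).

A augmented, second inversion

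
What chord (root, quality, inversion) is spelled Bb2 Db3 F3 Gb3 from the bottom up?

Gb major seventh, first inversion

The distinct note names are Bb, Db, F, Gb. Stacked in thirds they read Gb–Bb–Db–F, which is a major seventh chord on Gb.
The lowest note is Bb, the third of the chord, so this is first inversion (figured bass 6/5).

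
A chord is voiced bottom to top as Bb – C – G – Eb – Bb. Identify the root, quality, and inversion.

C minor seventh, third inversion

The distinct note names are Bb, C, G, Eb. Stacked in thirds they read C–Eb–G–Bb, which is a minor seventh chord on C.
With the seventh (Bb) in the bass, the chord is in third inversion (figured bass 4/2).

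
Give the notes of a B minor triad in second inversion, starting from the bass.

F#, B, D

B minor is B–D–F#. Second inversion puts the fifth (F#) in the bass, with the remaining tones above: F#, B, D.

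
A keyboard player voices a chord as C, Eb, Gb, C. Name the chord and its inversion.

The distinct note names are C, Eb, Gb. Stacked in thirds they read C–Eb–Gb, which is a diminished triad on C.
The lowest note is C, the root of the chord, so this is root position (figured bass 5/3).

C diminished, root position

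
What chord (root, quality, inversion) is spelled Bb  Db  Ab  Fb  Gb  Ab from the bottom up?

Gb dominant ninth, first inversion

Reducing to letter names: Bb, Db, Ab, Fb, Gb. These stack in thirds as Gb–Bb–Db–Fb–Ab — a Gb dominant ninth chord.
Bb is the third of Gb dominant ninth; third in the bass means first inversion.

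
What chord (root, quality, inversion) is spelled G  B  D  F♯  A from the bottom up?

G major ninth, root position

The distinct note names are G, B, D, F#, A. Stacked in thirds they read G–B–D–F#–A, which is a major ninth chord on G.
With the root (G) in the bass, the chord is in root position.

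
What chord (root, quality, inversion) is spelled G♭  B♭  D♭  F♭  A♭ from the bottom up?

Reducing to letter names: Gb, Bb, Db, Fb, Ab. These stack in thirds as Gb–Bb–Db–Fb–Ab — a Gb dominant ninth chord.
With the root (Gb) in the bass, the chord is in root position.

Gb dominant ninth, root position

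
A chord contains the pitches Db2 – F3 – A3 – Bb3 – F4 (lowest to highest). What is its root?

Db, F, A, Bb are the tones of a Bb minor-major seventh chord (Bb–Db–F–A), making Bb the root.

Bb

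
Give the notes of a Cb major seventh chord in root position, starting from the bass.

Cb, Eb, Gb, Bb

The chord tones are Cb–Eb–Gb–Bb. With the root (Cb) lowest for root position: Cb, Eb, Gb, Bb.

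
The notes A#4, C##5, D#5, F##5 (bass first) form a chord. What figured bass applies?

4/3

The notes A#, C##, D#, F## stack in thirds as D#–F##–A#–C## — a D# major seventh chord. The bass A# is the fifth, so this is second inversion: figured 4/3.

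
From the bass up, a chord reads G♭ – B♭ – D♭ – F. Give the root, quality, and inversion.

Gb major seventh, root position

The pitch classes Gb, Bb, Db, F arrange in thirds as Gb–Bb–Db–F: a Gb major seventh chord.
The lowest note is Gb, the root of the chord, so this is root position (figured bass 7).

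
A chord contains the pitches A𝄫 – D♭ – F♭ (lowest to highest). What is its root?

Db

Abb, Db, Fb are the tones of a Db diminished triad (Db–Fb–Abb), making Db the root.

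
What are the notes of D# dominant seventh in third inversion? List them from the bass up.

C#, D#, F##, A#

Spelling D# dominant seventh: D#–F##–A#–C#. In third inversion the seventh is bass, giving C#, D#, F##, A# from the bottom.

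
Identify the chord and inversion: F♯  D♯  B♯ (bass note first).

The pitch classes F#, D#, B# arrange in thirds as B#–D#–F#: a B# diminished triad.
The lowest note is F#, the fifth of the chord, so this is second inversion (figured bass 6/4).

B# diminished, second inversion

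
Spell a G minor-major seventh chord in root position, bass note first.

Spelling G minor-major seventh: G–Bb–D–F#. In root position the root is bass, giving G, Bb, D, F# from the bottom.

G, Bb, D, F#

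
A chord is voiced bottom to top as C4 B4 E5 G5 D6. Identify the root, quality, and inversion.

C major ninth, root position

The distinct note names are C, B, E, G, D. Stacked in thirds they read C–E–G–B–D, which is a major ninth chord on C.
With the root (C) in the bass, the chord is in root position.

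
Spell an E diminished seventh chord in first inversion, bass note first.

G, Bb, Db, E

The chord tones are E–G–Bb–Db. With the third (G) lowest for first inversion: G, Bb, Db, E.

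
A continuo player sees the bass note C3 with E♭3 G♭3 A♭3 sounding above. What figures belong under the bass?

The notes C, Eb, Gb, Ab stack in thirds as Ab–C–Eb–Gb — an Ab dominant seventh chord. The bass C is the third, so this is first inversion: figured 6/5.

6/5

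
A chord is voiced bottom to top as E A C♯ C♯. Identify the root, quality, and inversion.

The distinct note names are E, A, C#. Stacked in thirds they read A–C#–E, which is a major triad on A.
E is the fifth of A major; fifth in the bass means second inversion (figured bass 6/4).

A major, second inversion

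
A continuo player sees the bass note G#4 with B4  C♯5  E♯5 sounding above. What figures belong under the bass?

The notes G#, B, C#, E# stack in thirds as C#–E#–G#–B — a C# dominant seventh chord. The bass G# is the fifth, so this is second inversion: figured 4/3.

4/3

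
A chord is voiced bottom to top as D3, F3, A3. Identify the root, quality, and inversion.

D minor, root position

The pitch classes D, F, A arrange in thirds as D–F–A: a D minor triad.
With the root (D) in the bass, the chord is in root position (figured bass 5/3).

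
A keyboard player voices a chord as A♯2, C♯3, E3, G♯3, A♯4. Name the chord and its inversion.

A# half-diminished seventh, root position

Reducing to letter names: A#, C#, E, G#. These stack in thirds as A#–C#–E–G# — an A# half-diminished seventh chord.
With the root (A#) in the bass, the chord is in root position (figured bass 7).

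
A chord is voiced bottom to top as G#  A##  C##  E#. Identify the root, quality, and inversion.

A## diminished seventh, third inversion

The distinct note names are G#, A##, C##, E#. Stacked in thirds they read A##–C##–E#–G#, which is a diminished seventh chord on A##.
G# is the seventh of A## diminished seventh; seventh in the bass means third inversion (figured bass 4/2).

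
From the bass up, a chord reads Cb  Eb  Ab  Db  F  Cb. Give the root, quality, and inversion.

Db dominant ninth, third inversion

Reducing to letter names: Cb, Eb, Ab, Db, F. These stack in thirds as Db–F–Ab–Cb–Eb — a Db dominant ninth chord.
With the seventh (Cb) in the bass, the chord is in third inversion.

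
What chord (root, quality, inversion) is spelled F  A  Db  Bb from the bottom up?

Bb minor-major seventh, second inversion

Reducing to letter names: F, A, Db, Bb. These stack in thirds as Bb–Db–F–A — a Bb minor-major seventh chord.
With the fifth (F) in the bass, the chord is in second inversion (figured bass 4/3).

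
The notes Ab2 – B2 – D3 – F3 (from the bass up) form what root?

Reordering Ab, B, D, F into stacked thirds gives B–D–F–Ab; the bottom of that stack, B, is the root.

B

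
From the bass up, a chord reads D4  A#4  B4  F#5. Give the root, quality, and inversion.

The distinct note names are D, A#, B, F#. Stacked in thirds they read B–D–F#–A#, which is a minor-major seventh chord on B.
With the third (D) in the bass, the chord is in first inversion (figured bass 6/5).

B minor-major seventh, first inversion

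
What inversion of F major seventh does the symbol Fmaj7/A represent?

first inversion

Fmaj7/A means F major seventh with A in the bass. A is the third of F major seventh (F–A–C–E), so this is first inversion.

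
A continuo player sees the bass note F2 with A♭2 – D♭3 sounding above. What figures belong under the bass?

The notes F, Ab, Db stack in thirds as Db–F–Ab — a Db major triad. The bass F is the third, so this is first inversion: figured 6.

6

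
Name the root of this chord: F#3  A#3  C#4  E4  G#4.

Reordering F#, A#, C#, E, G# into stacked thirds gives F#–A#–C#–E–G#; the bottom of that stack, F#, is the root.

F#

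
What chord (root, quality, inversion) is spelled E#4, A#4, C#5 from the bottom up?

The pitch classes E#, A#, C# arrange in thirds as A#–C#–E#: an A# minor triad.
E# is the fifth of A# minor; fifth in the bass means second inversion (figured bass 6/4).

A# minor, second inversion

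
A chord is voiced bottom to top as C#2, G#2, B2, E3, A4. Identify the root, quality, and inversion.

The distinct note names are C#, G#, B, E, A. Stacked in thirds they read A–C#–E–G#–B, which is a major ninth chord on A.
C# is the third of A major ninth; third in the bass means first inversion.

A major ninth, first inversion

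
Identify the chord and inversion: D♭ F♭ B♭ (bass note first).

Reducing to letter names: Db, Fb, Bb. These stack in thirds as Bb–Db–Fb — a Bb diminished triad.
With the third (Db) in the bass, the chord is in first inversion (figured bass 6).

Bb diminished, first inversion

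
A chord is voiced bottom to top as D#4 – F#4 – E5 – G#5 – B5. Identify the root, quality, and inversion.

Reducing to letter names: D#, F#, E, G#, B. These stack in thirds as E–G#–B–D#–F# — an E major ninth chord.
With the seventh (D#) in the bass, the chord is in third inversion.

E major ninth, third inversion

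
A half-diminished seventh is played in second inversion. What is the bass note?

The fifth of A half-diminished seventh (A–C–Eb–G) is Eb; that is the bass in second inversion.

Eb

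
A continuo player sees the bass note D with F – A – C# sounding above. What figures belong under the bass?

7

The notes D, F, A, C# stack in thirds as D–F–A–C# — a D minor-major seventh chord. The bass D is the root, so this is root position: figured 7.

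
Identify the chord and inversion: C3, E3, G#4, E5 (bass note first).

C augmented, root position

The distinct note names are C, E, G#. Stacked in thirds they read C–E–G#, which is an augmented triad on C.
The lowest note is C, the root of the chord, so this is root position (figured bass 5/3).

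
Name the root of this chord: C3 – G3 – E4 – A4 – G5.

A

C, G, E, A are the tones of an A minor seventh chord (A–C–E–G), making A the root.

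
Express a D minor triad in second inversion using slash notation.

Dm/A

Second inversion of D minor has the fifth (A) in the bass. As a slash chord: Dm/A.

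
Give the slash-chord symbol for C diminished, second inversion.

Cdim/Gb

Second inversion of C diminished has the fifth (Gb) in the bass. As a slash chord: Cdim/Gb.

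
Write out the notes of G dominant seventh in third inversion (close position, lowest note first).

The chord tones are G–B–D–F. With the seventh (F) lowest for third inversion: F, G, B, D.

F, G, B, D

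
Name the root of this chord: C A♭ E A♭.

Ab

The distinct letter names are C, Ab, E. Arranged as a stack of thirds they read Ab–C–E, so Ab is the root (an Ab augmented triad).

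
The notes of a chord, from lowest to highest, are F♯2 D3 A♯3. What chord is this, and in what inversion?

The pitch classes F#, D, A# arrange in thirds as D–F#–A#: a D augmented triad.
F# is the third of D augmented; third in the bass means first inversion (figured bass 6).

D augmented, first inversion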